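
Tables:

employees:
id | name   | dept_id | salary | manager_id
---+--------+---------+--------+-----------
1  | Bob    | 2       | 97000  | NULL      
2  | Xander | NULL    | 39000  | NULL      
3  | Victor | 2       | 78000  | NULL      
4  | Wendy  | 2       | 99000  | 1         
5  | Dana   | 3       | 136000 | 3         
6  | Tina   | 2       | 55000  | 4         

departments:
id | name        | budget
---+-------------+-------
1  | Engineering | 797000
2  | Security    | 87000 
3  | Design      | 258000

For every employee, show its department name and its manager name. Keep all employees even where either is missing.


Two LEFT JOINs from the same base table employees: one to departments via dept_id, one to employees itself via manager_id. Both are LEFT so every employee is preserved.
Match against departments:
  - employee 1 (Bob): dept_id=2 -> matches Security
  - employee 2 (Xander): dept_id=NULL, no match -> kept with NULL
  - employee 3 (Victor): dept_id=2 -> matches Security
  - employee 4 (Wendy): dept_id=2 -> matches Security
  - employee 5 (Dana): dept_id=3 -> matches Design
  - employee 6 (Tina): dept_id=2 -> matches Security
Match against employees (self):
  - employee 1 (Bob): manager_id=NULL -> NULL
  - employee 2 (Xander): manager_id=NULL -> NULL
  - employee 3 (Victor): manager_id=NULL -> NULL
  - employee 4 (Wendy): manager_id=1 -> Bob
  - employee 5 (Dana): manager_id=3 -> Victor
  - employee 6 (Tina): manager_id=4 -> Wendy

SQL:
SELECT a.name, b.name AS department, c.name AS manager
FROM employees a
LEFT JOIN departments b ON a.dept_id = b.id
LEFT JOIN employees c ON a.manager_id = c.id

Result:
name   | department | manager
-------+------------+--------
Bob    | Security   | NULL   
Xander | NULL       | NULL   
Victor | Security   | NULL   
Wendy  | Security   | Bob    
Dana   | Design     | Victor 
Tina   | Security   | Wendy  


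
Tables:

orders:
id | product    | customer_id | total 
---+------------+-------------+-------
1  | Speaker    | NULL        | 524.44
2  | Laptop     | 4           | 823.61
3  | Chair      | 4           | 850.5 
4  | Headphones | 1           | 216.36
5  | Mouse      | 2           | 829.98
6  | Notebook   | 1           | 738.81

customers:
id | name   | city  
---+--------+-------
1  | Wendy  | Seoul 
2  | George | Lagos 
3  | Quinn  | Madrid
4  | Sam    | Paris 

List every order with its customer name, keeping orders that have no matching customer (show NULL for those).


LEFT JOIN keeps every row from orders (the left table); where customer_id has no match in customers, the customer columns become NULL. Walk through each order:
  - order 1 (Speaker): customer_id=NULL, no match -> kept with NULL
  - order 2 (Laptop): customer_id=4 -> matches Sam
  - order 3 (Chair): customer_id=4 -> matches Sam
  - order 4 (Headphones): customer_id=1 -> matches Wendy
  - order 5 (Mouse): customer_id=2 -> matches George
  - order 6 (Notebook): customer_id=1 -> matches Wendy
All 6 rows appear; 1 has NULL customer.

SQL:
SELECT a.product, b.name AS customer
FROM orders a
LEFT JOIN customers b ON a.customer_id = b.id

Result:
product    | customer
-----------+---------
Speaker    | NULL    
Laptop     | Sam     
Chair      | Sam     
Headphones | Wendy   
Mouse      | George  
Notebook   | Wendy   


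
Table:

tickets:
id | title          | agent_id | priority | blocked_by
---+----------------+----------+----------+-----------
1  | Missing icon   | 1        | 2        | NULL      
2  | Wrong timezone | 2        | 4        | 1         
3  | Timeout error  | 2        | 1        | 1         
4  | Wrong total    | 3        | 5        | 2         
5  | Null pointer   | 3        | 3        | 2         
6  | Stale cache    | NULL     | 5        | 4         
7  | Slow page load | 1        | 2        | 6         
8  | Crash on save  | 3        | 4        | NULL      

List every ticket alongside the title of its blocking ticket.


This is a self-join: tickets is joined to a second copy of itself, matching each row's blocked_by to another row's id. Use LEFT JOIN so rows with blocked_by=NULL are kept.
  - ticket 1 (Missing icon): blocked_by=NULL -> NULL
  - ticket 2 (Wrong timezone): blocked_by=1 -> Missing icon
  - ticket 3 (Timeout error): blocked_by=1 -> Missing icon
  - ticket 4 (Wrong total): blocked_by=2 -> Wrong timezone
  - ticket 5 (Null pointer): blocked_by=2 -> Wrong timezone
  - ticket 6 (Stale cache): blocked_by=4 -> Wrong total
  - ticket 7 (Slow page load): blocked_by=6 -> Stale cache
  - ticket 8 (Crash on save): blocked_by=NULL -> NULL

SQL:
SELECT a.title AS item, b.title AS blocked_by
FROM tickets a
LEFT JOIN tickets b ON a.blocked_by = b.id

Result:
item           | blocked_by    
---------------+---------------
Missing icon   | NULL          
Wrong timezone | Missing icon  
Timeout error  | Missing icon  
Wrong total    | Wrong timezone
Null pointer   | Wrong timezone
Stale cache    | Wrong total   
Slow page load | Stale cache   
Crash on save  | NULL          


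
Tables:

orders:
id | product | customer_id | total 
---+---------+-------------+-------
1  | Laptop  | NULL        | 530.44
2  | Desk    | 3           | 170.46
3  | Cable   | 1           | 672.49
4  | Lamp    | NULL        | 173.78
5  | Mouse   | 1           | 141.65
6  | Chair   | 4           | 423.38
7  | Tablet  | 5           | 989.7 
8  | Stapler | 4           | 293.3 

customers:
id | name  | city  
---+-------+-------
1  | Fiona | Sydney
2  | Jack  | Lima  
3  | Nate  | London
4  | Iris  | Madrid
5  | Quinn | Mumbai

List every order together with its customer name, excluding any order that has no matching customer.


INNER JOIN keeps only orders rows whose customer_id matches an id in customers. Walk through each order:
  - order 1 (Laptop): customer_id=NULL, no match -> dropped
  - order 2 (Desk): customer_id=3 -> matches Nate
  - order 3 (Cable): customer_id=1 -> matches Fiona
  - order 4 (Lamp): customer_id=NULL, no match -> dropped
  - order 5 (Mouse): customer_id=1 -> matches Fiona
  - order 6 (Chair): customer_id=4 -> matches Iris
  - order 7 (Tablet): customer_id=5 -> matches Quinn
  - order 8 (Stapler): customer_id=4 -> matches Iris
So 2 of 8 rows are dropped.

SQL:
SELECT a.product, b.name AS customer
FROM orders a
INNER JOIN customers b ON a.customer_id = b.id

Result:
product | customer
--------+---------
Desk    | Nate    
Cable   | Fiona   
Mouse   | Fiona   
Chair   | Iris    
Tablet  | Quinn   
Stapler | Iris    


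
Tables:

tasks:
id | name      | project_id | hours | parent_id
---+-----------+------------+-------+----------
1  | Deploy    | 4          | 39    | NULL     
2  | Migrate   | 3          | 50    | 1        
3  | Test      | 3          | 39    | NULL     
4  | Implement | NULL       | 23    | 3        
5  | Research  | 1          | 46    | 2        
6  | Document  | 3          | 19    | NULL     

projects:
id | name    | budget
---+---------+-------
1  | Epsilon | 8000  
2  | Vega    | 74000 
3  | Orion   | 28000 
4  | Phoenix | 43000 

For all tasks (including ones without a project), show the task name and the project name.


LEFT JOIN keeps every row from tasks (the left table); where project_id has no match in projects, the project columns become NULL. Walk through each task:
  - task 1 (Deploy): project_id=4 -> matches Phoenix
  - task 2 (Migrate): project_id=3 -> matches Orion
  - task 3 (Test): project_id=3 -> matches Orion
  - task 4 (Implement): project_id=NULL, no match -> kept with NULL
  - task 5 (Research): project_id=1 -> matches Epsilon
  - task 6 (Document): project_id=3 -> matches Orion
All 6 rows appear; 1 has NULL project.

SQL:
SELECT a.name, b.name AS project
FROM tasks a
LEFT JOIN projects b ON a.project_id = b.id

Result:
name      | project
----------+--------
Deploy    | Phoenix
Migrate   | Orion  
Test      | Orion  
Implement | NULL   
Research  | Epsilon
Document  | Orion  


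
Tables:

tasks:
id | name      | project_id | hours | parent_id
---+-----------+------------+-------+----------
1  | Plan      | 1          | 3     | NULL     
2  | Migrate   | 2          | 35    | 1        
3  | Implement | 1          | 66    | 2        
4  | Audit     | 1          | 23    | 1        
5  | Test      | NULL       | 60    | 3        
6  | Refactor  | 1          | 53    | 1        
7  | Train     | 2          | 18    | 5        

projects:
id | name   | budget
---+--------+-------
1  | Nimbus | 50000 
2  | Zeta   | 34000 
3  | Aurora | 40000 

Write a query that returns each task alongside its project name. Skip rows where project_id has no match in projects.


INNER JOIN keeps only tasks rows whose project_id matches an id in projects. Walk through each task:
  - task 1 (Plan): project_id=1 -> matches Nimbus
  - task 2 (Migrate): project_id=2 -> matches Zeta
  - task 3 (Implement): project_id=1 -> matches Nimbus
  - task 4 (Audit): project_id=1 -> matches Nimbus
  - task 5 (Test): project_id=NULL, no match -> dropped
  - task 6 (Refactor): project_id=1 -> matches Nimbus
  - task 7 (Train): project_id=2 -> matches Zeta
So 1 of 7 rows is dropped.

SQL:
SELECT a.name, b.name AS project
FROM tasks a
INNER JOIN projects b ON a.project_id = b.id

Result:
name      | project
----------+--------
Plan      | Nimbus 
Migrate   | Zeta   
Implement | Nimbus 
Audit     | Nimbus 
Refactor  | Nimbus 
Train     | Zeta   


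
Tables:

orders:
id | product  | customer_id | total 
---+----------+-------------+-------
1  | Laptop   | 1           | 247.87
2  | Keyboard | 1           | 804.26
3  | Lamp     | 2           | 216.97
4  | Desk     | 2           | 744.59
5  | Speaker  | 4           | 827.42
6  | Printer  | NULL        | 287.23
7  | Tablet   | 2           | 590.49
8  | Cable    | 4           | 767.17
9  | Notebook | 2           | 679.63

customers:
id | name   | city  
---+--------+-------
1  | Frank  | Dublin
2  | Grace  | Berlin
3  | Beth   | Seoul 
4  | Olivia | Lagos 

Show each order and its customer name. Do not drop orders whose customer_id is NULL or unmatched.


LEFT JOIN keeps every row from orders (the left table); where customer_id has no match in customers, the customer columns become NULL. Walk through each order:
  - order 1 (Laptop): customer_id=1 -> matches Frank
  - order 2 (Keyboard): customer_id=1 -> matches Frank
  - order 3 (Lamp): customer_id=2 -> matches Grace
  - order 4 (Desk): customer_id=2 -> matches Grace
  - order 5 (Speaker): customer_id=4 -> matches Olivia
  - order 6 (Printer): customer_id=NULL, no match -> kept with NULL
  - order 7 (Tablet): customer_id=2 -> matches Grace
  - order 8 (Cable): customer_id=4 -> matches Olivia
  - order 9 (Notebook): customer_id=2 -> matches Grace
All 9 rows appear; 1 has NULL customer.

SQL:
SELECT a.product, b.name AS customer
FROM orders a
LEFT JOIN customers b ON a.customer_id = b.id

Result:
product  | customer
---------+---------
Laptop   | Frank   
Keyboard | Frank   
Lamp     | Grace   
Desk     | Grace   
Speaker  | Olivia  
Printer  | NULL    
Tablet   | Grace   
Cable    | Olivia  
Notebook | Grace   


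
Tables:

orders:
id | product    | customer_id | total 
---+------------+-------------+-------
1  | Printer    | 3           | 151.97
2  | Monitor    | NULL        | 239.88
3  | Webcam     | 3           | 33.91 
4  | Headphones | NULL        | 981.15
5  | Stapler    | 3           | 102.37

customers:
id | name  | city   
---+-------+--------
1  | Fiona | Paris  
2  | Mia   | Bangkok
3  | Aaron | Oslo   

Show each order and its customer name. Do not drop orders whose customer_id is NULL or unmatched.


LEFT JOIN keeps every row from orders (the left table); where customer_id has no match in customers, the customer columns become NULL. Walk through each order:
  - order 1 (Printer): customer_id=3 -> matches Aaron
  - order 2 (Monitor): customer_id=NULL, no match -> kept with NULL
  - order 3 (Webcam): customer_id=3 -> matches Aaron
  - order 4 (Headphones): customer_id=NULL, no match -> kept with NULL
  - order 5 (Stapler): customer_id=3 -> matches Aaron
All 5 rows appear; 2 have NULL customer.

SQL:
SELECT a.product, b.name AS customer
FROM orders a
LEFT JOIN customers b ON a.customer_id = b.id

Result:
product    | customer
-----------+---------
Printer    | Aaron   
Monitor    | NULL    
Webcam     | Aaron   
Headphones | NULL    
Stapler    | Aaron   


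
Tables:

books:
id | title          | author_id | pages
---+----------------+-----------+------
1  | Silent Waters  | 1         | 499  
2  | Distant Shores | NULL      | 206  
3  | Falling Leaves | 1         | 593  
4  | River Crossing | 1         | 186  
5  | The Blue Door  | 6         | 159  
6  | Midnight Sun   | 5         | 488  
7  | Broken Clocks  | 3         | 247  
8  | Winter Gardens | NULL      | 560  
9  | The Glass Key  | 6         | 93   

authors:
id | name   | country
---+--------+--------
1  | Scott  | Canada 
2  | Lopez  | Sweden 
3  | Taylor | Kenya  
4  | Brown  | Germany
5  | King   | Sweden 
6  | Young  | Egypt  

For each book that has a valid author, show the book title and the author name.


INNER JOIN keeps only books rows whose author_id matches an id in authors. Walk through each book:
  - book 1 (Silent Waters): author_id=1 -> matches Scott
  - book 2 (Distant Shores): author_id=NULL, no match -> dropped
  - book 3 (Falling Leaves): author_id=1 -> matches Scott
  - book 4 (River Crossing): author_id=1 -> matches Scott
  - book 5 (The Blue Door): author_id=6 -> matches Young
  - book 6 (Midnight Sun): author_id=5 -> matches King
  - book 7 (Broken Clocks): author_id=3 -> matches Taylor
  - book 8 (Winter Gardens): author_id=NULL, no match -> dropped
  - book 9 (The Glass Key): author_id=6 -> matches Young
So 2 of 9 rows are dropped.

SQL:
SELECT a.title, b.name AS author
FROM books a
INNER JOIN authors b ON a.author_id = b.id

Result:
title          | author
---------------+-------
Silent Waters  | Scott 
Falling Leaves | Scott 
River Crossing | Scott 
The Blue Door  | Young 
Midnight Sun   | King  
Broken Clocks  | Taylor
The Glass Key  | Young 


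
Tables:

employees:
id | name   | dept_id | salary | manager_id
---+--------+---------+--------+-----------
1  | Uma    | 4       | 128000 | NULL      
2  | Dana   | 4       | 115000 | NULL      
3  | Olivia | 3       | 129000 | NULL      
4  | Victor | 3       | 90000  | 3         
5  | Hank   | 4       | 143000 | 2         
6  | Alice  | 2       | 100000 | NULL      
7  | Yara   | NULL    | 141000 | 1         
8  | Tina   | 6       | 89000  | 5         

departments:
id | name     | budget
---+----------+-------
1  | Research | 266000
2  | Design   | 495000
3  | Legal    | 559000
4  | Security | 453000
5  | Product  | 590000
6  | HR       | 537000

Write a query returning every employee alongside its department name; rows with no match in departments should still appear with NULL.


LEFT JOIN keeps every row from employees (the left table); where dept_id has no match in departments, the department columns become NULL. Walk through each employee:
  - employee 1 (Uma): dept_id=4 -> matches Security
  - employee 2 (Dana): dept_id=4 -> matches Security
  - employee 3 (Olivia): dept_id=3 -> matches Legal
  - employee 4 (Victor): dept_id=3 -> matches Legal
  - employee 5 (Hank): dept_id=4 -> matches Security
  - employee 6 (Alice): dept_id=2 -> matches Design
  - employee 7 (Yara): dept_id=NULL, no match -> kept with NULL
  - employee 8 (Tina): dept_id=6 -> matches HR
All 8 rows appear; 1 has NULL department.

SQL:
SELECT a.name, b.name AS department
FROM employees a
LEFT JOIN departments b ON a.dept_id = b.id

Result:
name   | department
-------+-----------
Uma    | Security  
Dana   | Security  
Olivia | Legal     
Victor | Legal     
Hank   | Security  
Alice  | Design    
Yara   | NULL      
Tina   | HR        


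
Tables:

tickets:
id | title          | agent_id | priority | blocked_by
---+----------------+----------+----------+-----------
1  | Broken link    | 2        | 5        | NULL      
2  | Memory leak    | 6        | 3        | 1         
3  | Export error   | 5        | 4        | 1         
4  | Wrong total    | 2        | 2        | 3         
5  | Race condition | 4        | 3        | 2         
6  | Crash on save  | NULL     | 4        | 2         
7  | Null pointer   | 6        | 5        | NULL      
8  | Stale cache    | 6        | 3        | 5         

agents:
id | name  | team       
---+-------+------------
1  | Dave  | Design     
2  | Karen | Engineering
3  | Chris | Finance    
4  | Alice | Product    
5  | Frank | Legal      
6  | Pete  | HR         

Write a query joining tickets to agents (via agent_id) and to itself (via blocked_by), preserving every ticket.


Two LEFT JOINs from the same base table tickets: one to agents via agent_id, one to tickets itself via blocked_by. Both are LEFT so every ticket is preserved.
Match against agents:
  - ticket 1 (Broken link): agent_id=2 -> matches Karen
  - ticket 2 (Memory leak): agent_id=6 -> matches Pete
  - ticket 3 (Export error): agent_id=5 -> matches Frank
  - ticket 4 (Wrong total): agent_id=2 -> matches Karen
  - ticket 5 (Race condition): agent_id=4 -> matches Alice
  - ticket 6 (Crash on save): agent_id=NULL, no match -> kept with NULL
  - ticket 7 (Null pointer): agent_id=6 -> matches Pete
  - ticket 8 (Stale cache): agent_id=6 -> matches Pete
Match against tickets (self):
  - ticket 1 (Broken link): blocked_by=NULL -> NULL
  - ticket 2 (Memory leak): blocked_by=1 -> Broken link
  - ticket 3 (Export error): blocked_by=1 -> Broken link
  - ticket 4 (Wrong total): blocked_by=3 -> Export error
  - ticket 5 (Race condition): blocked_by=2 -> Memory leak
  - ticket 6 (Crash on save): blocked_by=2 -> Memory leak
  - ticket 7 (Null pointer): blocked_by=NULL -> NULL
  - ticket 8 (Stale cache): blocked_by=5 -> Race condition

SQL:
SELECT a.title, b.name AS agent, c.title AS blocked_by
FROM tickets a
LEFT JOIN agents b ON a.agent_id = b.id
LEFT JOIN tickets c ON a.blocked_by = c.id

Result:
title          | agent | blocked_by    
---------------+-------+---------------
Broken link    | Karen | NULL          
Memory leak    | Pete  | Broken link   
Export error   | Frank | Broken link   
Wrong total    | Karen | Export error  
Race condition | Alice | Memory leak   
Crash on save  | NULL  | Memory leak   
Null pointer   | Pete  | NULL          
Stale cache    | Pete  | Race condition


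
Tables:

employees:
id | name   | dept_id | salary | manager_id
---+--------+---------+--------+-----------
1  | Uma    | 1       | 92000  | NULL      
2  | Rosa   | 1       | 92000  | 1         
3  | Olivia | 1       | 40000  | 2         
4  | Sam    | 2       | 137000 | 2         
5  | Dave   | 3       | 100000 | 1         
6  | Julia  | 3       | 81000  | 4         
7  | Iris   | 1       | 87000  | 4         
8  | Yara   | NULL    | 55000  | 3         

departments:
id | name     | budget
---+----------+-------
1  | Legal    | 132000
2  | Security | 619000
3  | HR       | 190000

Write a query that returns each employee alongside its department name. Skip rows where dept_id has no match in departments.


INNER JOIN keeps only employees rows whose dept_id matches an id in departments. Walk through each employee:
  - employee 1 (Uma): dept_id=1 -> matches Legal
  - employee 2 (Rosa): dept_id=1 -> matches Legal
  - employee 3 (Olivia): dept_id=1 -> matches Legal
  - employee 4 (Sam): dept_id=2 -> matches Security
  - employee 5 (Dave): dept_id=3 -> matches HR
  - employee 6 (Julia): dept_id=3 -> matches HR
  - employee 7 (Iris): dept_id=1 -> matches Legal
  - employee 8 (Yara): dept_id=NULL, no match -> dropped
So 1 of 8 rows is dropped.

SQL:
SELECT a.name, b.name AS department
FROM employees a
INNER JOIN departments b ON a.dept_id = b.id

Result:
name   | department
-------+-----------
Uma    | Legal     
Rosa   | Legal     
Olivia | Legal     
Sam    | Security  
Dave   | HR        
Julia  | HR        
Iris   | Legal     


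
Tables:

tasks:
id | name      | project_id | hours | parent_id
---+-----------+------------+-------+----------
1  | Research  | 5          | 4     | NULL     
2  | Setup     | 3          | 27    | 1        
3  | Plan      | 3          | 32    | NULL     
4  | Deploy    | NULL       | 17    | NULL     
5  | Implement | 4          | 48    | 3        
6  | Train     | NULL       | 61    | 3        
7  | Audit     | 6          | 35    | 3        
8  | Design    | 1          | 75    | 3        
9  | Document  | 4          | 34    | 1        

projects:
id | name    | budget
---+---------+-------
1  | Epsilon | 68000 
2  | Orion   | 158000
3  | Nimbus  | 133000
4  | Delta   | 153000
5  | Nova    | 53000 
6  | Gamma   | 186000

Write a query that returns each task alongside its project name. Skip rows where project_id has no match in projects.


INNER JOIN keeps only tasks rows whose project_id matches an id in projects. Walk through each task:
  - task 1 (Research): project_id=5 -> matches Nova
  - task 2 (Setup): project_id=3 -> matches Nimbus
  - task 3 (Plan): project_id=3 -> matches Nimbus
  - task 4 (Deploy): project_id=NULL, no match -> dropped
  - task 5 (Implement): project_id=4 -> matches Delta
  - task 6 (Train): project_id=NULL, no match -> dropped
  - task 7 (Audit): project_id=6 -> matches Gamma
  - task 8 (Design): project_id=1 -> matches Epsilon
  - task 9 (Document): project_id=4 -> matches Delta
So 2 of 9 rows are dropped.

SQL:
SELECT a.name, b.name AS project
FROM tasks a
INNER JOIN projects b ON a.project_id = b.id

Result:
name      | project
----------+--------
Research  | Nova   
Setup     | Nimbus 
Plan      | Nimbus 
Implement | Delta  
Audit     | Gamma  
Design    | Epsilon
Document  | Delta  


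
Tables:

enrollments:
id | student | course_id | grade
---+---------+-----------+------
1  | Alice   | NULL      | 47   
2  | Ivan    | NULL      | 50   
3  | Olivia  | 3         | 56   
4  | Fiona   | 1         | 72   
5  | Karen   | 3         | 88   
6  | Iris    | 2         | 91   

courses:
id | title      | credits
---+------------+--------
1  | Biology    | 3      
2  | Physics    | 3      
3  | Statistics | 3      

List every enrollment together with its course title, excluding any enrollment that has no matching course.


INNER JOIN keeps only enrollments rows whose course_id matches an id in courses. Walk through each enrollment:
  - enrollment 1 (Alice): course_id=NULL, no match -> dropped
  - enrollment 2 (Ivan): course_id=NULL, no match -> dropped
  - enrollment 3 (Olivia): course_id=3 -> matches Statistics
  - enrollment 4 (Fiona): course_id=1 -> matches Biology
  - enrollment 5 (Karen): course_id=3 -> matches Statistics
  - enrollment 6 (Iris): course_id=2 -> matches Physics
So 2 of 6 rows are dropped.

SQL:
SELECT a.student, b.title AS course
FROM enrollments a
INNER JOIN courses b ON a.course_id = b.id

Result:
student | course    
--------+-----------
Olivia  | Statistics
Fiona   | Biology   
Karen   | Statistics
Iris    | Physics   


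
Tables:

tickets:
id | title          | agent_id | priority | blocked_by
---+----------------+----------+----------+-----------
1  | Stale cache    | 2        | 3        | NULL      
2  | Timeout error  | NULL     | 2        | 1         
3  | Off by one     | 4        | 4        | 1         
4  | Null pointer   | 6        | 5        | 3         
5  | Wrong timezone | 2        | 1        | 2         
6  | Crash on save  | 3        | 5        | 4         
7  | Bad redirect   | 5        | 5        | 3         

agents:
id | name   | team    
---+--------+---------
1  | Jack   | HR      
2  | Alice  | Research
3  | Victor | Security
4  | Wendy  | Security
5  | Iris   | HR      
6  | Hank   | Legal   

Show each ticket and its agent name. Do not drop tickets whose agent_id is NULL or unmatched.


LEFT JOIN keeps every row from tickets (the left table); where agent_id has no match in agents, the agent columns become NULL. Walk through each ticket:
  - ticket 1 (Stale cache): agent_id=2 -> matches Alice
  - ticket 2 (Timeout error): agent_id=NULL, no match -> kept with NULL
  - ticket 3 (Off by one): agent_id=4 -> matches Wendy
  - ticket 4 (Null pointer): agent_id=6 -> matches Hank
  - ticket 5 (Wrong timezone): agent_id=2 -> matches Alice
  - ticket 6 (Crash on save): agent_id=3 -> matches Victor
  - ticket 7 (Bad redirect): agent_id=5 -> matches Iris
All 7 rows appear; 1 has NULL agent.

SQL:
SELECT a.title, b.name AS agent
FROM tickets a
LEFT JOIN agents b ON a.agent_id = b.id

Result:
title          | agent 
---------------+-------
Stale cache    | Alice 
Timeout error  | NULL  
Off by one     | Wendy 
Null pointer   | Hank  
Wrong timezone | Alice 
Crash on save  | Victor
Bad redirect   | Iris  


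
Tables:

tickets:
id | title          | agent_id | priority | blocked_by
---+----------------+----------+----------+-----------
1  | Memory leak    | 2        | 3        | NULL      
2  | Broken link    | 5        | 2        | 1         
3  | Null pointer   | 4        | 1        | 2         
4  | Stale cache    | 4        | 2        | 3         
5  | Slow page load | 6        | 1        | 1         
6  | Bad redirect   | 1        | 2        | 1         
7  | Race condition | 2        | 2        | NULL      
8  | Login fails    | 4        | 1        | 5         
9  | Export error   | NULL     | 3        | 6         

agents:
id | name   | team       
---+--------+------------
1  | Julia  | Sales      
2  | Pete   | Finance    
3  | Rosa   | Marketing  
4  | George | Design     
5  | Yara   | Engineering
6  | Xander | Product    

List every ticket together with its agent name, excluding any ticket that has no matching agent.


INNER JOIN keeps only tickets rows whose agent_id matches an id in agents. Walk through each ticket:
  - ticket 1 (Memory leak): agent_id=2 -> matches Pete
  - ticket 2 (Broken link): agent_id=5 -> matches Yara
  - ticket 3 (Null pointer): agent_id=4 -> matches George
  - ticket 4 (Stale cache): agent_id=4 -> matches George
  - ticket 5 (Slow page load): agent_id=6 -> matches Xander
  - ticket 6 (Bad redirect): agent_id=1 -> matches Julia
  - ticket 7 (Race condition): agent_id=2 -> matches Pete
  - ticket 8 (Login fails): agent_id=4 -> matches George
  - ticket 9 (Export error): agent_id=NULL, no match -> dropped
So 1 of 9 rows is dropped.

SQL:
SELECT a.title, b.name AS agent
FROM tickets a
INNER JOIN agents b ON a.agent_id = b.id

Result:
title          | agent 
---------------+-------
Memory leak    | Pete  
Broken link    | Yara  
Null pointer   | George
Stale cache    | George
Slow page load | Xander
Bad redirect   | Julia 
Race condition | Pete  
Login fails    | George


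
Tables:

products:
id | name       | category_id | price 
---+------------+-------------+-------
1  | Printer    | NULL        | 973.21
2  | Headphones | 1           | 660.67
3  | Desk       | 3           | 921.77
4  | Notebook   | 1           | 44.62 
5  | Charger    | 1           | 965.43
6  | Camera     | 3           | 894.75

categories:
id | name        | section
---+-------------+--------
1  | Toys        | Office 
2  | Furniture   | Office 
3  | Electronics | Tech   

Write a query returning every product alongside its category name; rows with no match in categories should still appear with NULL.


LEFT JOIN keeps every row from products (the left table); where category_id has no match in categories, the category columns become NULL. Walk through each product:
  - product 1 (Printer): category_id=NULL, no match -> kept with NULL
  - product 2 (Headphones): category_id=1 -> matches Toys
  - product 3 (Desk): category_id=3 -> matches Electronics
  - product 4 (Notebook): category_id=1 -> matches Toys
  - product 5 (Charger): category_id=1 -> matches Toys
  - product 6 (Camera): category_id=3 -> matches Electronics
All 6 rows appear; 1 has NULL category.

SQL:
SELECT a.name, b.name AS category
FROM products a
LEFT JOIN categories b ON a.category_id = b.id

Result:
name       | category   
-----------+------------
Printer    | NULL       
Headphones | Toys       
Desk       | Electronics
Notebook   | Toys       
Charger    | Toys       
Camera     | Electronics


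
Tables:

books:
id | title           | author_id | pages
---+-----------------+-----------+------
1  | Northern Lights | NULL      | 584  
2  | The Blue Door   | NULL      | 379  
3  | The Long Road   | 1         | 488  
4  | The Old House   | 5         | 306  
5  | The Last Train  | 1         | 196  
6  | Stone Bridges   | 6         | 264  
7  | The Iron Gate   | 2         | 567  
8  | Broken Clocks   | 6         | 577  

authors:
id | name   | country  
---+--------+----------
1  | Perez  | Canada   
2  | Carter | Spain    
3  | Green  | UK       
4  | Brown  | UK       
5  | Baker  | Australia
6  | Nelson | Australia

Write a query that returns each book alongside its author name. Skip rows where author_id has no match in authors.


INNER JOIN keeps only books rows whose author_id matches an id in authors. Walk through each book:
  - book 1 (Northern Lights): author_id=NULL, no match -> dropped
  - book 2 (The Blue Door): author_id=NULL, no match -> dropped
  - book 3 (The Long Road): author_id=1 -> matches Perez
  - book 4 (The Old House): author_id=5 -> matches Baker
  - book 5 (The Last Train): author_id=1 -> matches Perez
  - book 6 (Stone Bridges): author_id=6 -> matches Nelson
  - book 7 (The Iron Gate): author_id=2 -> matches Carter
  - book 8 (Broken Clocks): author_id=6 -> matches Nelson
So 2 of 8 rows are dropped.

SQL:
SELECT a.title, b.name AS author
FROM books a
INNER JOIN authors b ON a.author_id = b.id

Result:
title          | author
---------------+-------
The Long Road  | Perez 
The Old House  | Baker 
The Last Train | Perez 
Stone Bridges  | Nelson
The Iron Gate  | Carter
Broken Clocks  | Nelson


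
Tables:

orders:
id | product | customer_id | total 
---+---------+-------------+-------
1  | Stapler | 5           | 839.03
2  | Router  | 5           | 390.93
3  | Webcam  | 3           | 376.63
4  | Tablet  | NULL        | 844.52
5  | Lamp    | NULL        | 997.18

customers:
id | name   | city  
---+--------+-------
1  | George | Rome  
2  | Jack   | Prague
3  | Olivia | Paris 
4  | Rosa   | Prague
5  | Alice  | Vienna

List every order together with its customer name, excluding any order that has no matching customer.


INNER JOIN keeps only orders rows whose customer_id matches an id in customers. Walk through each order:
  - order 1 (Stapler): customer_id=5 -> matches Alice
  - order 2 (Router): customer_id=5 -> matches Alice
  - order 3 (Webcam): customer_id=3 -> matches Olivia
  - order 4 (Tablet): customer_id=NULL, no match -> dropped
  - order 5 (Lamp): customer_id=NULL, no match -> dropped
So 2 of 5 rows are dropped.

SQL:
SELECT a.product, b.name AS customer
FROM orders a
INNER JOIN customers b ON a.customer_id = b.id

Result:
product | customer
--------+---------
Stapler | Alice   
Router  | Alice   
Webcam  | Olivia  


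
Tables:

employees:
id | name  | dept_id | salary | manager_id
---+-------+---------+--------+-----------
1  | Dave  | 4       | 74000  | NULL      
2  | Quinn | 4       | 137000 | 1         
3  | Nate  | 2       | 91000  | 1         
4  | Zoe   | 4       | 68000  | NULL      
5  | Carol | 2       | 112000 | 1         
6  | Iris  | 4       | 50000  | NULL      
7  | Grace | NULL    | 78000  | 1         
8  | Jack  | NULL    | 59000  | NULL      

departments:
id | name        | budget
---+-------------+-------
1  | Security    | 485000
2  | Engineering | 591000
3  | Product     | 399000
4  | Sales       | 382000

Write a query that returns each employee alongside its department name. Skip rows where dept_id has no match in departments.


INNER JOIN keeps only employees rows whose dept_id matches an id in departments. Walk through each employee:
  - employee 1 (Dave): dept_id=4 -> matches Sales
  - employee 2 (Quinn): dept_id=4 -> matches Sales
  - employee 3 (Nate): dept_id=2 -> matches Engineering
  - employee 4 (Zoe): dept_id=4 -> matches Sales
  - employee 5 (Carol): dept_id=2 -> matches Engineering
  - employee 6 (Iris): dept_id=4 -> matches Sales
  - employee 7 (Grace): dept_id=NULL, no match -> dropped
  - employee 8 (Jack): dept_id=NULL, no match -> dropped
So 2 of 8 rows are dropped.

SQL:
SELECT a.name, b.name AS department
FROM employees a
INNER JOIN departments b ON a.dept_id = b.id

Result:
name  | department 
------+------------
Dave  | Sales      
Quinn | Sales      
Nate  | Engineering
Zoe   | Sales      
Carol | Engineering
Iris  | Sales      


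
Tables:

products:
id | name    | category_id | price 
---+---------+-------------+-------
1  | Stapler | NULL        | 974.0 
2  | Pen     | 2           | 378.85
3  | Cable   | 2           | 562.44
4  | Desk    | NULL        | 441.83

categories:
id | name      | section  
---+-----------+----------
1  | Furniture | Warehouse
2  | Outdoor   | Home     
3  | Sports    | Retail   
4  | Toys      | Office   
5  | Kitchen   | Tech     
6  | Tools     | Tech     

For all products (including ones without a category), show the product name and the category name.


LEFT JOIN keeps every row from products (the left table); where category_id has no match in categories, the category columns become NULL. Walk through each product:
  - product 1 (Stapler): category_id=NULL, no match -> kept with NULL
  - product 2 (Pen): category_id=2 -> matches Outdoor
  - product 3 (Cable): category_id=2 -> matches Outdoor
  - product 4 (Desk): category_id=NULL, no match -> kept with NULL
All 4 rows appear; 2 have NULL category.

SQL:
SELECT a.name, b.name AS category
FROM products a
LEFT JOIN categories b ON a.category_id = b.id

Result:
name    | category
--------+---------
Stapler | NULL    
Pen     | Outdoor 
Cable   | Outdoor 
Desk    | NULL    


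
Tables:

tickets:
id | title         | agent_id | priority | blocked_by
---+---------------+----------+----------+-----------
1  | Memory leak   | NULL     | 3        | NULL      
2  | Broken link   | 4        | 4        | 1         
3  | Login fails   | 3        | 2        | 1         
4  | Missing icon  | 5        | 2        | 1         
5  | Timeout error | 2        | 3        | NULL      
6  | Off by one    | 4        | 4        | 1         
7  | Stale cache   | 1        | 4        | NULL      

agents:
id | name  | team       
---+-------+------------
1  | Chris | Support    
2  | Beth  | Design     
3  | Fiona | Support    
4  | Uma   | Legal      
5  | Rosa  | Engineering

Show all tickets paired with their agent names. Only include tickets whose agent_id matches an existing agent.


INNER JOIN keeps only tickets rows whose agent_id matches an id in agents. Walk through each ticket:
  - ticket 1 (Memory leak): agent_id=NULL, no match -> dropped
  - ticket 2 (Broken link): agent_id=4 -> matches Uma
  - ticket 3 (Login fails): agent_id=3 -> matches Fiona
  - ticket 4 (Missing icon): agent_id=5 -> matches Rosa
  - ticket 5 (Timeout error): agent_id=2 -> matches Beth
  - ticket 6 (Off by one): agent_id=4 -> matches Uma
  - ticket 7 (Stale cache): agent_id=1 -> matches Chris
So 1 of 7 rows is dropped.

SQL:
SELECT a.title, b.name AS agent
FROM tickets a
INNER JOIN agents b ON a.agent_id = b.id

Result:
title         | agent
--------------+------
Broken link   | Uma  
Login fails   | Fiona
Missing icon  | Rosa 
Timeout error | Beth 
Off by one    | Uma  
Stale cache   | Chris


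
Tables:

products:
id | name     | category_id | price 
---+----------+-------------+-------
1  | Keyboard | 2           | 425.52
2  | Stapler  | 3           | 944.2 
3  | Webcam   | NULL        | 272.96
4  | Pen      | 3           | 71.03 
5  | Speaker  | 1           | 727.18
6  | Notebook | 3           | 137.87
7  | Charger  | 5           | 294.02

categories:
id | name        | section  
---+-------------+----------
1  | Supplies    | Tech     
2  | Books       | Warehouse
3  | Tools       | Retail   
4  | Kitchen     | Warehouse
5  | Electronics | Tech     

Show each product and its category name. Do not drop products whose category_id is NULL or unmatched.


LEFT JOIN keeps every row from products (the left table); where category_id has no match in categories, the category columns become NULL. Walk through each product:
  - product 1 (Keyboard): category_id=2 -> matches Books
  - product 2 (Stapler): category_id=3 -> matches Tools
  - product 3 (Webcam): category_id=NULL, no match -> kept with NULL
  - product 4 (Pen): category_id=3 -> matches Tools
  - product 5 (Speaker): category_id=1 -> matches Supplies
  - product 6 (Notebook): category_id=3 -> matches Tools
  - product 7 (Charger): category_id=5 -> matches Electronics
All 7 rows appear; 1 has NULL category.

SQL:
SELECT a.name, b.name AS category
FROM products a
LEFT JOIN categories b ON a.category_id = b.id

Result:
name     | category   
---------+------------
Keyboard | Books      
Stapler  | Tools      
Webcam   | NULL       
Pen      | Tools      
Speaker  | Supplies   
Notebook | Tools      
Charger  | Electronics


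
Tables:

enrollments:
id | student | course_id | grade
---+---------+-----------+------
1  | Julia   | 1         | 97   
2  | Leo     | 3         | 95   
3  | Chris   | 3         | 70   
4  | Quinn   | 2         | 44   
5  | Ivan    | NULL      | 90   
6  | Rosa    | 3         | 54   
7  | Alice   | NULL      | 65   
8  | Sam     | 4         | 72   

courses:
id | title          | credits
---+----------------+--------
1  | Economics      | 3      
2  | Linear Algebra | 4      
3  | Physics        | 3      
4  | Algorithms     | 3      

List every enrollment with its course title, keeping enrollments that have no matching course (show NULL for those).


LEFT JOIN keeps every row from enrollments (the left table); where course_id has no match in courses, the course columns become NULL. Walk through each enrollment:
  - enrollment 1 (Julia): course_id=1 -> matches Economics
  - enrollment 2 (Leo): course_id=3 -> matches Physics
  - enrollment 3 (Chris): course_id=3 -> matches Physics
  - enrollment 4 (Quinn): course_id=2 -> matches Linear Algebra
  - enrollment 5 (Ivan): course_id=NULL, no match -> kept with NULL
  - enrollment 6 (Rosa): course_id=3 -> matches Physics
  - enrollment 7 (Alice): course_id=NULL, no match -> kept with NULL
  - enrollment 8 (Sam): course_id=4 -> matches Algorithms
All 8 rows appear; 2 have NULL course.

SQL:
SELECT a.student, b.title AS course
FROM enrollments a
LEFT JOIN courses b ON a.course_id = b.id

Result:
student | course        
--------+---------------
Julia   | Economics     
Leo     | Physics       
Chris   | Physics       
Quinn   | Linear Algebra
Ivan    | NULL          
Rosa    | Physics       
Alice   | NULL          
Sam     | Algorithms    


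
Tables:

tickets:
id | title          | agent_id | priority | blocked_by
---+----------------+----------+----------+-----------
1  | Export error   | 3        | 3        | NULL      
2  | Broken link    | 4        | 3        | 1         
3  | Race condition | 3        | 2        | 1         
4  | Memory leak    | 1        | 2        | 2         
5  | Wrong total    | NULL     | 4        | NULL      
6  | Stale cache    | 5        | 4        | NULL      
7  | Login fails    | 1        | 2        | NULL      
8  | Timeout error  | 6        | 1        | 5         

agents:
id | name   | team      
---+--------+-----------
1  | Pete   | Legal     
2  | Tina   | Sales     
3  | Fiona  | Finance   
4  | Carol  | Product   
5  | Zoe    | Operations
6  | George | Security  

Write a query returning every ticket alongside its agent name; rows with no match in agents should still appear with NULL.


LEFT JOIN keeps every row from tickets (the left table); where agent_id has no match in agents, the agent columns become NULL. Walk through each ticket:
  - ticket 1 (Export error): agent_id=3 -> matches Fiona
  - ticket 2 (Broken link): agent_id=4 -> matches Carol
  - ticket 3 (Race condition): agent_id=3 -> matches Fiona
  - ticket 4 (Memory leak): agent_id=1 -> matches Pete
  - ticket 5 (Wrong total): agent_id=NULL, no match -> kept with NULL
  - ticket 6 (Stale cache): agent_id=5 -> matches Zoe
  - ticket 7 (Login fails): agent_id=1 -> matches Pete
  - ticket 8 (Timeout error): agent_id=6 -> matches George
All 8 rows appear; 1 has NULL agent.

SQL:
SELECT a.title, b.name AS agent
FROM tickets a
LEFT JOIN agents b ON a.agent_id = b.id

Result:
title          | agent 
---------------+-------
Export error   | Fiona 
Broken link    | Carol 
Race condition | Fiona 
Memory leak    | Pete  
Wrong total    | NULL  
Stale cache    | Zoe   
Login fails    | Pete  
Timeout error  | George


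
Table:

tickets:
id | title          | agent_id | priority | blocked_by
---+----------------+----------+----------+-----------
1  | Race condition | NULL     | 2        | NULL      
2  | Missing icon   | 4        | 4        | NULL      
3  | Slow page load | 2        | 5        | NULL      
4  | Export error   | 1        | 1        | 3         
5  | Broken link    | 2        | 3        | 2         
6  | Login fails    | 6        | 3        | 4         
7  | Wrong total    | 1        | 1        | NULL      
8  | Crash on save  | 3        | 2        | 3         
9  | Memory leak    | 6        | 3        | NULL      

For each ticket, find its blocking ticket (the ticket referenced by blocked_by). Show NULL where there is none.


This is a self-join: tickets is joined to a second copy of itself, matching each row's blocked_by to another row's id. Use LEFT JOIN so rows with blocked_by=NULL are kept.
  - ticket 1 (Race condition): blocked_by=NULL -> NULL
  - ticket 2 (Missing icon): blocked_by=NULL -> NULL
  - ticket 3 (Slow page load): blocked_by=NULL -> NULL
  - ticket 4 (Export error): blocked_by=3 -> Slow page load
  - ticket 5 (Broken link): blocked_by=2 -> Missing icon
  - ticket 6 (Login fails): blocked_by=4 -> Export error
  - ticket 7 (Wrong total): blocked_by=NULL -> NULL
  - ticket 8 (Crash on save): blocked_by=3 -> Slow page load
  - ticket 9 (Memory leak): blocked_by=NULL -> NULL

SQL:
SELECT a.title AS item, b.title AS blocked_by
FROM tickets a
LEFT JOIN tickets b ON a.blocked_by = b.id

Result:
item           | blocked_by    
---------------+---------------
Race condition | NULL          
Missing icon   | NULL          
Slow page load | NULL          
Export error   | Slow page load
Broken link    | Missing icon  
Login fails    | Export error  
Wrong total    | NULL          
Crash on save  | Slow page load
Memory leak    | NULL          
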